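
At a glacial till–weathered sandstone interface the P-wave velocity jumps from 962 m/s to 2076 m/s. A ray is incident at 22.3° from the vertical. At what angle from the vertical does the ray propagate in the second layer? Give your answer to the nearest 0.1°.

55.0°

sin θ₁/V₁ = sin θ₂/V₂ ⇒ sin θ₂ = 2076·sin 22.3°/962 = 2076·0.3795/962 = 0.8189.
θ₂ = arcsin 0.8189 = 54.97° from the normal.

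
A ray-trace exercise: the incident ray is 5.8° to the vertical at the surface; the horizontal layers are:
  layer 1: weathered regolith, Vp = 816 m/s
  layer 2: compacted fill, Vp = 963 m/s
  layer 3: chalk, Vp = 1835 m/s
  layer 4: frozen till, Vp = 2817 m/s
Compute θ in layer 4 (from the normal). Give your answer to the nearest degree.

20°

Ray parameter p = sin 5.8° / 816 = 1.2384e-04 s/m.
sin θ_4 = p·V_4 = 1.2384e-04 × 2817 = 0.3489.
θ_4 = 20.42° from the vertical.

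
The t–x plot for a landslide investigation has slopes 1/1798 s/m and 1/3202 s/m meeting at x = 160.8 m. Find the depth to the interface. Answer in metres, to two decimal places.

42.60 m

x_cross = 2h·√((V₂+V₁)/(V₂−V₁)) → h = x_cross / (2·√((V₂+V₁)/(V₂−V₁))).
√((V₂+V₁)/(V₂−V₁)) = √((3202+1798)/(3202−1798)) = 1.8871.
h = 160.8 / (2·1.8871) = 42.60 m.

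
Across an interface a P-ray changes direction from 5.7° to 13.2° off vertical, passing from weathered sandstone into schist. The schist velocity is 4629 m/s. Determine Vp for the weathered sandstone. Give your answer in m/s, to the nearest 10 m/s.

2010 m/s

sin 5.7° = 0.0993; sin 13.2° = 0.2284.
V₁ = V₂·(sin θ₁/sin θ₂) = 4629·(0.0993/0.2284) = 2013.35 m/s.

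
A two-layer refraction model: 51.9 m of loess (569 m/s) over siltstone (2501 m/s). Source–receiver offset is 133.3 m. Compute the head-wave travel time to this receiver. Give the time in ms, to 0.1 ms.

230.9 ms

θ_c = arcsin(V₁/V₂) = arcsin(569/2501) = 13.15°, cos θ_c = 0.9738.
Intercept time tᵢ = 2h cos θ_c / V₁ = 2·51.9·0.9738/569 = 0.17764 s.
t = x/V₂ + tᵢ = 133.3/2501 + 0.17764 = 0.23094 s.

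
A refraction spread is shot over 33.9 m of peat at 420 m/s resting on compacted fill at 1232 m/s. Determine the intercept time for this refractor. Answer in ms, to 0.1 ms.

θ_c = arcsin(V₁/V₂) = arcsin(420/1232) = 19.93°; cos θ_c = 0.9401.
tᵢ = 2h·cos θ_c / V₁ = 2·33.9·0.9401 / 420 = 0.15176 s.

151.8 ms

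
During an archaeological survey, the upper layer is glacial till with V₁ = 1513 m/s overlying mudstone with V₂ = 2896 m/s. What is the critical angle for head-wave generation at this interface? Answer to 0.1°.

31.5°

Critical incidence: sin θ_c = V₁/V₂ = 1513/2896 = 0.5224.
θ_c = arcsin 0.5224 = 31.50°.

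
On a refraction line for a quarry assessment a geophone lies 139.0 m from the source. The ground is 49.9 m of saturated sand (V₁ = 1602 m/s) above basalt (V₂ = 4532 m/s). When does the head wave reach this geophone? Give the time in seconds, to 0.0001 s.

0.0889 s

t = x/V₂ + 2h·√(V₂²−V₁²)/(V₁V₂).
√(V₂²−V₁²) = √(4532²−1602²) = 4239.4 m/s; delay term = 2·49.9·4239.4/(1602·4532) = 0.05828 s.
t = 139.0/4532 + 0.05828 = 0.08895 s.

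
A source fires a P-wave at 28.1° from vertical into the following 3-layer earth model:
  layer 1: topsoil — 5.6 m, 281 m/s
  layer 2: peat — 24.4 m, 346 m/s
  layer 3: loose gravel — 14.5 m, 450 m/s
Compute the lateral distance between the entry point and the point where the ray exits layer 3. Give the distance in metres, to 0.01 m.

37.02 m

p = sin θ₁/V₁ = sin 28.1°/281 = 1.6762e-03 s/m is conserved through the stack.
Layer 1: θ = 28.10°; offset = 5.6·tan 28.10° = 2.9901 m.
Layer 2: sin θ = p·346 = 0.5800 → θ = 35.45°; offset = 24.4·tan 35.45° = 17.3710 m.
Layer 3: sin θ = p·450 = 0.7543 → θ = 48.96°; offset = 14.5·tan 48.96° = 16.6588 m.
Total horizontal offset = 37.0199 m.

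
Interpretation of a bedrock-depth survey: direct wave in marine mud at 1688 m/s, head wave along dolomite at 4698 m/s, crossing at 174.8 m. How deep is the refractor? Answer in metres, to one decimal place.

h = (x_cross/2)·√((V₂−V₁)/(V₂+V₁)).
(V₂−V₁)/(V₂+V₁) = (4698−1688)/(4698+1688) = 0.4713; √ = 0.6865.
h = (174.8/2)·0.6865 = 60.00 m.

60.0 m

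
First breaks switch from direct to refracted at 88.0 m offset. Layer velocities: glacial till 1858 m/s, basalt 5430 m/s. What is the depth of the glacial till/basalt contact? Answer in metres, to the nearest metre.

h = (x_cross/2)·√((V₂−V₁)/(V₂+V₁)).
(V₂−V₁)/(V₂+V₁) = (5430−1858)/(5430+1858) = 0.4901; √ = 0.7001.
h = (88.0/2)·0.7001 = 30.80 m.

31 m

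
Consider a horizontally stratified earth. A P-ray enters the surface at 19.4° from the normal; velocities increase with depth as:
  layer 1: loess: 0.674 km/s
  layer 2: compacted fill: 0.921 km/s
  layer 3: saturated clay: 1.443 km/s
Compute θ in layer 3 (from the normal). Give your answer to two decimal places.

45.33°

Ray parameter p = sin 19.4° / 0.674 = 4.9282e-01 s/km.
sin θ_3 = p·V_3 = 4.9282e-01 × 1.443 = 0.7111.
θ_3 = 45.33° from the vertical.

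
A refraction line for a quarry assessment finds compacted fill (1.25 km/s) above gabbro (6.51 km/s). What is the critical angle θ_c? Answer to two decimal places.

11.07°

At critical incidence the refracted ray runs along the interface (θ₂ = 90°), so sin θ_c = V₁/V₂.
θ_c = arcsin(1.25/6.51) = arcsin 0.1920 = 11.07°.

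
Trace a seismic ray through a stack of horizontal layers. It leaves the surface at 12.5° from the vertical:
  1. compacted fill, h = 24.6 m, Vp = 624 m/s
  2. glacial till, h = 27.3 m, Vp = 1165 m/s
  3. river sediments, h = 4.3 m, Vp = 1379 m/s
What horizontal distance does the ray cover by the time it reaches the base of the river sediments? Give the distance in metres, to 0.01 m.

Ray parameter p = sin 12.5° / 624 m/s = 3.4686e-04 s/m.
Layer 1: θ = 12.50°; offset = 24.6·tan 12.50° = 5.4537 m.
Layer 2: sin θ = p·1165 = 0.4041 → θ = 23.83°; offset = 27.3·tan 23.83° = 12.0602 m.
Layer 3: sin θ = p·1379 = 0.4783 → θ = 28.58°; offset = 4.3·tan 28.58° = 2.3421 m.
Summing the layer offsets gives 19.8559 m.

19.86 m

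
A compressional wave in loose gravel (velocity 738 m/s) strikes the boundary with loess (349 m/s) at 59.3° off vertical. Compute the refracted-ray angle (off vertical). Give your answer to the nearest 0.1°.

Snell's law: sin θ₂ = (V₂/V₁)·sin θ₁ = (349/738)·sin 59.3° = 0.4066.
θ₂ = sin⁻¹(0.4066) = 23.99° (from vertical).

24.0°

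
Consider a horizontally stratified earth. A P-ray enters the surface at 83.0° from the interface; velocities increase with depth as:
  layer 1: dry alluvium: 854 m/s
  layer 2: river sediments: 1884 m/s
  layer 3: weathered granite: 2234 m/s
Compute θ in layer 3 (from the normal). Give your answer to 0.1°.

From the normal: θ₁ = 90° − 83.0° = 7.0°.
Snell's law across each interface conserves sin θ / V, so sin θ_3 = V_3·sin θ₁/V₁.
sin θ_3 = 2234 × sin 7.0° / 854 = 0.3188.
θ_3 = arcsin 0.3188 = 18.59°.

18.6°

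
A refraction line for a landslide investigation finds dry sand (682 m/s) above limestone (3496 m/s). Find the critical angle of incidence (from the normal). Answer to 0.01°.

Critical incidence: sin θ_c = V₁/V₂ = 682/3496 = 0.1951.
θ_c = arcsin 0.1951 = 11.25°.

11.25°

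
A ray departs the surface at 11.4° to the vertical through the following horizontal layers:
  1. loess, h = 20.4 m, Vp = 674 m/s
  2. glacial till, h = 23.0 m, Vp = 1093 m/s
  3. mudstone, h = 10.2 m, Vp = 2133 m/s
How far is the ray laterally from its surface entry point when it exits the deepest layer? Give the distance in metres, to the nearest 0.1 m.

20.1 m

Apply Snell's law at each interface; in layer i the horizontal offset is hᵢ·tan θᵢ.
Layer 1: θ = 11.40°; offset = 20.4·tan 11.40° = 4.113 m.
Layer 2: sin θ = 1093·sin 11.4°/674 = 0.3205, θ = 18.70°; offset = 23.0·tan 18.70° = 7.783 m.
Layer 3: sin θ = 2133·sin 11.4°/674 = 0.6255, θ = 38.72°; offset = 10.2·tan 38.72° = 8.178 m.
Total horizontal offset = 20.074 m.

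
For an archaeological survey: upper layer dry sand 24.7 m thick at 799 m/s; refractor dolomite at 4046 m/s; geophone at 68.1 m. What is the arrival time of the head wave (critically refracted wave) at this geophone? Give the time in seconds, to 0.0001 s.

0.0774 s

θ_c = arcsin(V₁/V₂) = arcsin(799/4046) = 11.39°, cos θ_c = 0.9803.
Intercept time tᵢ = 2h cos θ_c / V₁ = 2·24.7·0.9803/799 = 0.06061 s.
t = x/V₂ + tᵢ = 68.1/4046 + 0.06061 = 0.07744 s.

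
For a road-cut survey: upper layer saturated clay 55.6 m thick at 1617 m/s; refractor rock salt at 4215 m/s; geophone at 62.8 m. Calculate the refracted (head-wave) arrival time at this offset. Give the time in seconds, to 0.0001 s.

0.0784 s

θ_c = arcsin(V₁/V₂) = arcsin(1617/4215) = 22.56°, cos θ_c = 0.9235.
Intercept time tᵢ = 2h cos θ_c / V₁ = 2·55.6·0.9235/1617 = 0.06351 s.
t = x/V₂ + tᵢ = 62.8/4215 + 0.06351 = 0.07841 s.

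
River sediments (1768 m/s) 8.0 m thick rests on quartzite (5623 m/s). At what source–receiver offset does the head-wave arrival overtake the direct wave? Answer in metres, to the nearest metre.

22 m

x_cross = 2h·√((V₂+V₁)/(V₂−V₁)).
(V₂+V₁)/(V₂−V₁) = (5623+1768)/(5623−1768) = 1.9173; √ = 1.3846.
x_cross = 2·8.0·1.3846 = 22.15 m.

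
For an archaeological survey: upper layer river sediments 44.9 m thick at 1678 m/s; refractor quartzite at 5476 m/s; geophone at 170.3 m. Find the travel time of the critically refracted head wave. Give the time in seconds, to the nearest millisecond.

0.082 s

t = x/V₂ + 2h·√(V₂²−V₁²)/(V₁V₂).
√(V₂²−V₁²) = √(5476²−1678²) = 5212.6 m/s; delay term = 2·44.9·5212.6/(1678·5476) = 0.05094 s.
t = 170.3/5476 + 0.05094 = 0.08204 s.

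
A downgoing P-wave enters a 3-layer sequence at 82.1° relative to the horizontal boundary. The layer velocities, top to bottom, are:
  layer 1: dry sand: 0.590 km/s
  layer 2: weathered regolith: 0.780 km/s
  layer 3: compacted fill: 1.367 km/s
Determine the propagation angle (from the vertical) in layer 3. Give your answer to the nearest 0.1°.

18.6°

From the normal: θ₁ = 90° − 82.1° = 7.9°.
Ray parameter p = sin 7.9° / 0.590 = 2.3296e-01 s/km.
sin θ_3 = p·V_3 = 2.3296e-01 × 1.367 = 0.3185.
θ_3 = 18.57° from the vertical.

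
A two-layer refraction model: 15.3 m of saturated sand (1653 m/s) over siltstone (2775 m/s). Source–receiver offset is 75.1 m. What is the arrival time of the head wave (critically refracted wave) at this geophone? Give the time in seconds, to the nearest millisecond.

0.042 s

t = x/V₂ + 2h·√(V₂²−V₁²)/(V₁V₂).
√(V₂²−V₁²) = √(2775²−1653²) = 2228.9 m/s; delay term = 2·15.3·2228.9/(1653·2775) = 0.01487 s.
t = 75.1/2775 + 0.01487 = 0.04193 s.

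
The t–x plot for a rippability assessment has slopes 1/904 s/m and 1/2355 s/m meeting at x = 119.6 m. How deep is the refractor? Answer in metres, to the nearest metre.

40 m

x_cross = 2h·√((V₂+V₁)/(V₂−V₁)) → h = x_cross / (2·√((V₂+V₁)/(V₂−V₁))).
√((V₂+V₁)/(V₂−V₁)) = √((2355+904)/(2355−904)) = 1.4987.
h = 119.6 / (2·1.4987) = 39.90 m.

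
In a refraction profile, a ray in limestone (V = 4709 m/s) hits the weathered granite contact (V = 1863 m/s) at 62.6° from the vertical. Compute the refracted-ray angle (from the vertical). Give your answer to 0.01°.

20.56°

sin θ₁/V₁ = sin θ₂/V₂ ⇒ sin θ₂ = 1863·sin 62.6°/4709 = 1863·0.8878/4709 = 0.3512.
θ₂ = arcsin 0.3512 = 20.56° from the normal.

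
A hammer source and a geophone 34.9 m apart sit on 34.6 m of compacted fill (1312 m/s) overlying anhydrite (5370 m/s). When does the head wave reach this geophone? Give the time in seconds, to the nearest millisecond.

t = x/V₂ + 2h·√(V₂²−V₁²)/(V₁V₂).
√(V₂²−V₁²) = √(5370²−1312²) = 5207.3 m/s; delay term = 2·34.6·5207.3/(1312·5370) = 0.05115 s.
t = 34.9/5370 + 0.05115 = 0.05764 s.

0.058 s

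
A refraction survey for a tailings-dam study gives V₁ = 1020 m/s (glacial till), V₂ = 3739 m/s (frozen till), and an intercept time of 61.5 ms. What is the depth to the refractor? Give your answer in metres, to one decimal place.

h = tᵢ·V₁·V₂ / (2·√(V₂²−V₁²)).
√(V₂²−V₁²) = √(3739² − 1020²) = 3597.2 m/s.
h = 0.0615 s × 1020 × 3739 / (2 × 3597.2) = 32.60 m.

32.6 m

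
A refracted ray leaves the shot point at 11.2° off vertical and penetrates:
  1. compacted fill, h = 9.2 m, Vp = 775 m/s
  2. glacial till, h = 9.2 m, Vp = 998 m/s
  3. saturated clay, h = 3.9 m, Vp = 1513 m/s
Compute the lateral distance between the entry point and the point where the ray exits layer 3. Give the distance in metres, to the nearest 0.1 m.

5.8 m

Ray parameter p = sin 11.2° / 775 m/s = 2.5062e-04 s/m.
Layer 1: θ = 11.20°; offset = 9.2·tan 11.20° = 1.822 m.
Layer 2: sin θ = p·998 = 0.2501 → θ = 14.48°; offset = 9.2·tan 14.48° = 2.377 m.
Layer 3: sin θ = p·1513 = 0.3792 → θ = 22.28°; offset = 3.9·tan 22.28° = 1.598 m.
Summing the layer offsets gives 5.797 m.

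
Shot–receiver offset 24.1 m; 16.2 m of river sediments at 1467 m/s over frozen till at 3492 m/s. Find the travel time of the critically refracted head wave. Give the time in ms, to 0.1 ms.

θ_c = arcsin(V₁/V₂) = arcsin(1467/3492) = 24.84°, cos θ_c = 0.9075.
Intercept time tᵢ = 2h cos θ_c / V₁ = 2·16.2·0.9075/1467 = 0.02004 s.
t = x/V₂ + tᵢ = 24.1/3492 + 0.02004 = 0.02694 s.

26.9 ms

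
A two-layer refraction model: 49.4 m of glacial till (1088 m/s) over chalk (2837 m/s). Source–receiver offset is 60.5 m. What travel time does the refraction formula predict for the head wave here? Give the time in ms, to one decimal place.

105.2 ms

t = x/V₂ + 2h·√(V₂²−V₁²)/(V₁V₂).
√(V₂²−V₁²) = √(2837²−1088²) = 2620.1 m/s; delay term = 2·49.4·2620.1/(1088·2837) = 0.08387 s.
t = 60.5/2837 + 0.08387 = 0.10519 s.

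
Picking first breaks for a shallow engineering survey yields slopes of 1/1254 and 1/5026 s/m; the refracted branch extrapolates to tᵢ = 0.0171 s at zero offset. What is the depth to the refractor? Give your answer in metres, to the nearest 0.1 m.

11.1 m

h = tᵢ·V₁·V₂ / (2·√(V₂²−V₁²)).
√(V₂²−V₁²) = √(5026² − 1254²) = 4867.0 m/s.
h = 0.0171 s × 1254 × 5026 / (2 × 4867.0) = 11.07 m.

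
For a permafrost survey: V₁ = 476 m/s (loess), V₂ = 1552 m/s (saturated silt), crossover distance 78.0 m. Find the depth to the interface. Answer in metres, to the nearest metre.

h = (x_cross/2)·√((V₂−V₁)/(V₂+V₁)).
(V₂−V₁)/(V₂+V₁) = (1552−476)/(1552+476) = 0.5306; √ = 0.7284.
h = (78.0/2)·0.7284 = 28.41 m.

28 m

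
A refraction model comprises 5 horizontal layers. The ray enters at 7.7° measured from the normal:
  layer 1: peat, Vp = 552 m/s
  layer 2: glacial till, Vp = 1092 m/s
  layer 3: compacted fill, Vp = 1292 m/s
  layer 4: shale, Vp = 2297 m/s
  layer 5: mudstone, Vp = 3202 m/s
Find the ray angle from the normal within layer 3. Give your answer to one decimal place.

18.3°

Snell's law across each interface conserves sin θ / V, so sin θ_3 = V_3·sin θ₁/V₁.
sin θ_3 = 1292 × sin 7.7° / 552 = 0.3136.
θ_3 = 18.28° from the vertical.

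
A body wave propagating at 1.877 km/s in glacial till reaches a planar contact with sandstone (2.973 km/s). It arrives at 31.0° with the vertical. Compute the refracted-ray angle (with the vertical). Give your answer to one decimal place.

sin θ₁/V₁ = sin θ₂/V₂ ⇒ sin θ₂ = 2.973·sin 31.0°/1.877 = 2.973·0.5150/1.877 = 0.8158.
θ₂ = sin⁻¹(0.8158) = 54.66° (from vertical).

54.7°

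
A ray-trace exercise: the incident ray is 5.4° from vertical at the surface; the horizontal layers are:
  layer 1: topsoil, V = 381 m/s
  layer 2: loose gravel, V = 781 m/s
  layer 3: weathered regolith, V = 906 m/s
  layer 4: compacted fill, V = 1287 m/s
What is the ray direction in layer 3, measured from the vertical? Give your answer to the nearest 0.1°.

12.9°

Snell's law across each interface conserves sin θ / V, so sin θ_3 = V_3·sin θ₁/V₁.
sin θ_3 = 906 × sin 5.4° / 381 = 0.2238.
θ_3 = 12.93° from the vertical.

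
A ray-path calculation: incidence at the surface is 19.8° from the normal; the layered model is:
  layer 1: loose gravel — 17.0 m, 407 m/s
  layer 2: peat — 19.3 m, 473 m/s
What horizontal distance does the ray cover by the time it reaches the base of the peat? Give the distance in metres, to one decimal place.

p = sin θ₁/V₁ = sin 19.8°/407 = 8.3228e-04 s/m is conserved through the stack.
Layer 1: θ = 19.80°; offset = 17.0·tan 19.80° = 6.120 m.
Layer 2: sin θ = p·473 = 0.3937 → θ = 23.18°; offset = 19.3·tan 23.18° = 8.265 m.
Summing the layer offsets gives 14.386 m.

14.4 m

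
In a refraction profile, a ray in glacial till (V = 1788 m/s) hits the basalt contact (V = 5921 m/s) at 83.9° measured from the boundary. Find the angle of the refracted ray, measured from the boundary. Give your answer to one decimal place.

69.4°

Convert to the normal: θ₁ = 90° − 83.9° = 6.1°.
sin θ₁/V₁ = sin θ₂/V₂ ⇒ sin θ₂ = 5921·sin 6.1°/1788 = 5921·0.1063/1788 = 0.3519.
θ₂ = sin⁻¹(0.3519) = 20.60° (from vertical).
From the interface: 90° − 20.60° = 69.40°.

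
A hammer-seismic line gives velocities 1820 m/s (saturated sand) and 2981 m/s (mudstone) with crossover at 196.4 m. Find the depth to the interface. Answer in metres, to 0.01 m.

h = (x_cross/2)·√((V₂−V₁)/(V₂+V₁)).
(V₂−V₁)/(V₂+V₁) = (2981−1820)/(2981+1820) = 0.2418; √ = 0.4918.
h = (196.4/2)·0.4918 = 48.29 m.

48.29 m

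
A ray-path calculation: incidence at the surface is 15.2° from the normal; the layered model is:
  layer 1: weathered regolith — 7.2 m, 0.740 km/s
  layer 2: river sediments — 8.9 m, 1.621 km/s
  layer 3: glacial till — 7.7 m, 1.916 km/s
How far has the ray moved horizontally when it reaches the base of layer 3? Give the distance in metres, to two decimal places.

15.32 m

Apply Snell's law at each interface; in layer i the horizontal offset is hᵢ·tan θᵢ.
Layer 1: θ = 15.20°; offset = 7.2·tan 15.20° = 1.9562 m.
Layer 2: sin θ = 1.621·sin 15.2°/0.740 = 0.5743, θ = 35.05°; offset = 8.9·tan 35.05° = 6.2442 m.
Layer 3: sin θ = 1.916·sin 15.2°/0.740 = 0.6789, θ = 42.75°; offset = 7.7·tan 42.75° = 7.1189 m.
Total horizontal offset = 15.3193 m.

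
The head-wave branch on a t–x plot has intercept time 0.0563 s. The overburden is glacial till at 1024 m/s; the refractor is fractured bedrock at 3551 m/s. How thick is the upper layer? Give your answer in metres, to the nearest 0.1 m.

h = tᵢ·V₁·V₂ / (2·√(V₂²−V₁²)).
√(V₂²−V₁²) = √(3551² − 1024²) = 3400.2 m/s.
h = 0.0563 s × 1024 × 3551 / (2 × 3400.2) = 30.10 m.

30.1 m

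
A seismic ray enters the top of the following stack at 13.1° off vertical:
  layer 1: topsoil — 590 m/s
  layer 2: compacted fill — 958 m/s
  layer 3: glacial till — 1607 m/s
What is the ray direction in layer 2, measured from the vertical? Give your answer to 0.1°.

Ray parameter p = sin 13.1° / 590 = 3.8415e-04 s/m.
sin θ_2 = p·V_2 = 3.8415e-04 × 958 = 0.3680.
θ_2 = arcsin 0.3680 = 21.59°.

21.6°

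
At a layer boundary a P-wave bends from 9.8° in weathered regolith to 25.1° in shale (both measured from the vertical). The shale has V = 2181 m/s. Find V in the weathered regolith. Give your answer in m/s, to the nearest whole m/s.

sin 9.8° = 0.1702; sin 25.1° = 0.4242.
V₁ = V₂·(sin θ₁/sin θ₂) = 2181·(0.1702/0.4242) = 875.12 m/s.

875 m/s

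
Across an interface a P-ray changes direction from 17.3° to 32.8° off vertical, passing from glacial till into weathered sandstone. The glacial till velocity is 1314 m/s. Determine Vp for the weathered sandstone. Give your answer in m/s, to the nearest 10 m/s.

Snell's law: sin 17.3°/V₁ = sin 32.8°/V₂.
V₂ = V₁·sin 32.8°/sin 17.3° = 1314 × 1.8216 = 2393.63 m/s.

2390 m/s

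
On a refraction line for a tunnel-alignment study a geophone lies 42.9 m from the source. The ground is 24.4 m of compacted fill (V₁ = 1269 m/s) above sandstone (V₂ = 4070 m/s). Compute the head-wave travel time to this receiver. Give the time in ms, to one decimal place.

θ_c = arcsin(V₁/V₂) = arcsin(1269/4070) = 18.17°, cos θ_c = 0.9501.
Intercept time tᵢ = 2h cos θ_c / V₁ = 2·24.4·0.9501/1269 = 0.03654 s.
t = x/V₂ + tᵢ = 42.9/4070 + 0.03654 = 0.04708 s.

47.1 ms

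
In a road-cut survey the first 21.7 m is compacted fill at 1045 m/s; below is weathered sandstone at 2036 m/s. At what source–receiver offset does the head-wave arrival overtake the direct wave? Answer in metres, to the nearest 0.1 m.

x_cross = 2h·√((V₂+V₁)/(V₂−V₁)).
(V₂+V₁)/(V₂−V₁) = (2036+1045)/(2036−1045) = 3.1090; √ = 1.7632.
x_cross = 2·21.7·1.7632 = 76.52 m.

76.5 m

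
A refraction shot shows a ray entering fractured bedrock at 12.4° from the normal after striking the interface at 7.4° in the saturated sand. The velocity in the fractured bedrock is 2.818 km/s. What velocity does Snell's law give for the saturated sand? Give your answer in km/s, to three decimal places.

1.690 km/s

Snell's law: sin 7.4°/V₁ = sin 12.4°/V₂.
V₁ = V₂·sin 7.4°/sin 12.4° = 2.818 × 0.5998 = 1.690 km/s.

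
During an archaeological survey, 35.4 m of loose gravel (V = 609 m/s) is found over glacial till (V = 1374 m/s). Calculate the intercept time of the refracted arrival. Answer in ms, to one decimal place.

104.2 ms

tᵢ = 2h·√(V₂²−V₁²)/(V₁V₂).
√(V₂²−V₁²) = √(1374²−609²) = 1231.7 m/s.
tᵢ = 2·35.4·1231.7/(609·1374) = 0.10421 s.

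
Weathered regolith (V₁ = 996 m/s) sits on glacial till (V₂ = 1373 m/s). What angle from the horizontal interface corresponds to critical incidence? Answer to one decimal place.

Critical incidence: sin θ_c = V₁/V₂ = 996/1373 = 0.7254.
θ_c = arcsin 0.7254 = 46.50°.
Measured from the interface: 90° − 46.50° = 43.50°.

43.5°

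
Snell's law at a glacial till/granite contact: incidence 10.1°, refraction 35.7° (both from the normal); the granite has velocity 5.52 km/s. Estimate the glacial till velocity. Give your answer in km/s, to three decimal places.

1.659 km/s

Snell's law: sin 10.1°/V₁ = sin 35.7°/V₂.
V₁ = V₂·sin 10.1°/sin 35.7° = 5.52 × 0.3005 = 1.659 km/s.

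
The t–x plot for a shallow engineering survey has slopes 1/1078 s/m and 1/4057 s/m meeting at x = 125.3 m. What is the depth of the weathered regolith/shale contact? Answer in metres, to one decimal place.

47.7 m

x_cross = 2h·√((V₂+V₁)/(V₂−V₁)) → h = x_cross / (2·√((V₂+V₁)/(V₂−V₁))).
√((V₂+V₁)/(V₂−V₁)) = √((4057+1078)/(4057−1078)) = 1.3129.
h = 125.3 / (2·1.3129) = 47.72 m.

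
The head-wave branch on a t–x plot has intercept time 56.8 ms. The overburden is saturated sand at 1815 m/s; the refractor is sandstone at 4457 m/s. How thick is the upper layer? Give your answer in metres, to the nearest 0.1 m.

h = tᵢ·V₁·V₂ / (2·√(V₂²−V₁²)).
√(V₂²−V₁²) = √(4457² − 1815²) = 4070.7 m/s.
h = 0.0568 s × 1815 × 4457 / (2 × 4070.7) = 56.44 m.

56.4 m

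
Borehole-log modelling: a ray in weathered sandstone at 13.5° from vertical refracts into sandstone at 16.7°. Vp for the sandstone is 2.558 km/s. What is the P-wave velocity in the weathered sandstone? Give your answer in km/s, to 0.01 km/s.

sin 13.5° = 0.2334; sin 16.7° = 0.2874.
V₁ = V₂·(sin θ₁/sin θ₂) = 2.558·(0.2334/0.2874) = 2.08 km/s.

2.08 km/s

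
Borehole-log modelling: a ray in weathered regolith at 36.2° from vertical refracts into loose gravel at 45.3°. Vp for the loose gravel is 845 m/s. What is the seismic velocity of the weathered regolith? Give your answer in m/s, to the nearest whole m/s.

Snell's law: sin 36.2°/V₁ = sin 45.3°/V₂.
V₁ = V₂·sin 36.2°/sin 45.3° = 845 × 0.8309 = 702.11 m/s.

702 m/s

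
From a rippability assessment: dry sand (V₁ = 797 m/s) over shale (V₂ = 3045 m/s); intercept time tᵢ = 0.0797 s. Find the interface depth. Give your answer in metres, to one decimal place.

32.9 m

θ_c = arcsin(797/3045) = 15.17°; cos θ_c = 0.9651.
tᵢ = 2h cos θ_c/V₁ ⇒ h = tᵢ·V₁/(2 cos θ_c) = 0.0797·797/(2·0.9651) = 32.91 m.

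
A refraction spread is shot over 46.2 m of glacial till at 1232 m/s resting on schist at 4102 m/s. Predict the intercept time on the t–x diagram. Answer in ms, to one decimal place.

tᵢ = 2h·√(V₂²−V₁²)/(V₁V₂).
√(V₂²−V₁²) = √(4102²−1232²) = 3912.6 m/s.
tᵢ = 2·46.2·3912.6/(1232·4102) = 0.07154 s.

71.5 ms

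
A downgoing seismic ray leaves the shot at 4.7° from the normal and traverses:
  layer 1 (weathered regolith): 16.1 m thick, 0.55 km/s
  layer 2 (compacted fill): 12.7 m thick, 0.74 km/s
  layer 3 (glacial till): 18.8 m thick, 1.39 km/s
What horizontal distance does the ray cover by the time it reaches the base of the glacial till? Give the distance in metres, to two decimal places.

6.71 m

Apply Snell's law at each interface; in layer i the horizontal offset is hᵢ·tan θᵢ.
Layer 1: θ = 4.70°; offset = 16.1·tan 4.70° = 1.3237 m.
Layer 2: sin θ = 0.74·sin 4.7°/0.55 = 0.1102, θ = 6.33°; offset = 12.7·tan 6.33° = 1.4087 m.
Layer 3: sin θ = 1.39·sin 4.7°/0.55 = 0.2071, θ = 11.95°; offset = 18.8·tan 11.95° = 3.9794 m.
Σ offsets = 6.7117 m.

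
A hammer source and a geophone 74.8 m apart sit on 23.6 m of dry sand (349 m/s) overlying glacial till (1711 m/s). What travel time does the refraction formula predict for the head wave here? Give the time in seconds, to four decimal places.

t = x/V₂ + 2h·√(V₂²−V₁²)/(V₁V₂).
√(V₂²−V₁²) = √(1711²−349²) = 1675.0 m/s; delay term = 2·23.6·1675.0/(349·1711) = 0.13240 s.
t = 74.8/1711 + 0.13240 = 0.17612 s.

0.1761 s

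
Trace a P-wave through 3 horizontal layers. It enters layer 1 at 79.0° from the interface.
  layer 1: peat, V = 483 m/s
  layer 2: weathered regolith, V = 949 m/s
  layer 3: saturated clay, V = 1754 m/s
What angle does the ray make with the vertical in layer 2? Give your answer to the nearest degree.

22°

From the normal: θ₁ = 90° − 79.0° = 11.0°.
Snell's law across each interface conserves sin θ / V, so sin θ_2 = V_2·sin θ₁/V₁.
sin θ_2 = 949 × sin 11.0° / 483 = 0.3749.
θ_2 = 22.02° from the vertical.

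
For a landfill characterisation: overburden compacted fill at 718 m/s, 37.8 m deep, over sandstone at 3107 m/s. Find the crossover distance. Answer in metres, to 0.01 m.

x_cross = 2h·√((V₂+V₁)/(V₂−V₁)).
(V₂+V₁)/(V₂−V₁) = (3107+718)/(3107−718) = 1.6011; √ = 1.2653.
x_cross = 2·37.8·1.2653 = 95.66 m.

95.66 m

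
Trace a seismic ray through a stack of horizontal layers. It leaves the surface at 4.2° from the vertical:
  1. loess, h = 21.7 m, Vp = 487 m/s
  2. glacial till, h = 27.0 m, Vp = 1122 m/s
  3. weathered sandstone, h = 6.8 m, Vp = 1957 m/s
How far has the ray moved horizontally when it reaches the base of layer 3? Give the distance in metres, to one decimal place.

8.3 m

p = sin θ₁/V₁ = sin 4.2°/487 = 1.5039e-04 s/m is conserved through the stack.
Layer 1: θ = 4.20°; offset = 21.7·tan 4.20° = 1.594 m.
Layer 2: sin θ = p·1122 = 0.1687 → θ = 9.71°; offset = 27.0·tan 9.71° = 4.622 m.
Layer 3: sin θ = p·1957 = 0.2943 → θ = 17.12°; offset = 6.8·tan 17.12° = 2.094 m.
Σ offsets = 8.310 m.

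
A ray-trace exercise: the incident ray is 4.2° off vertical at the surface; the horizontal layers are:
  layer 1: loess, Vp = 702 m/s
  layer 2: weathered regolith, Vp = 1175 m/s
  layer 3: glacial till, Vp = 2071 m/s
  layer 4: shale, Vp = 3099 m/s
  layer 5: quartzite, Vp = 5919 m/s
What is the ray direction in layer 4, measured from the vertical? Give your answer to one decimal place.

Ray parameter p = sin 4.2° / 702 = 1.0433e-04 s/m.
sin θ_4 = p·V_4 = 1.0433e-04 × 3099 = 0.3233.
θ_4 = arcsin 0.3233 = 18.86°.

18.9°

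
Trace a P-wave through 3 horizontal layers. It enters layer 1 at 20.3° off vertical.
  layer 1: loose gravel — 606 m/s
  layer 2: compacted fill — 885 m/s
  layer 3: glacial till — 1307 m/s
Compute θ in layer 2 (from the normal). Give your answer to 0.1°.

30.4°

Snell's law across each interface conserves sin θ / V, so sin θ_2 = V_2·sin θ₁/V₁.
sin θ_2 = 885 × sin 20.3° / 606 = 0.5067.
θ_2 = arcsin 0.5067 = 30.44°.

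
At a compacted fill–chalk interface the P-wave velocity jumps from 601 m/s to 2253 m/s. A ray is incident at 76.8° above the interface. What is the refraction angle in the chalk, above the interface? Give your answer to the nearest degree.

Angle from the normal: 90° − 76.8° = 13.2°.
sin θ₁/V₁ = sin θ₂/V₂ ⇒ sin θ₂ = 2253·sin 13.2°/601 = 2253·0.2284/601 = 0.8560.
θ₂ = sin⁻¹(0.8560) = 58.87° (from vertical).
From the interface: 90° − 58.87° = 31.13°.

31°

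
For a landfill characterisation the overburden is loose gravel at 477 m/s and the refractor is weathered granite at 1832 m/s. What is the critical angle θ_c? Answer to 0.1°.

15.1°

At critical incidence the refracted ray runs along the interface (θ₂ = 90°), so sin θ_c = V₁/V₂.
θ_c = arcsin(477/1832) = arcsin 0.2604 = 15.09°.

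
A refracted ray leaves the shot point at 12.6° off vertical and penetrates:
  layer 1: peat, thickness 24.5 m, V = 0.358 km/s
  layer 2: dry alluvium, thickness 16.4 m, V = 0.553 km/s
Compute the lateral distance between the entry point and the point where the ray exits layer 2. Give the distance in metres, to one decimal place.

Ray parameter p = sin 12.6° / 0.358 km/s = 6.0934e-01 s/km.
Layer 1: θ = 12.60°; offset = 24.5·tan 12.60° = 5.476 m.
Layer 2: sin θ = p·0.553 = 0.3370 → θ = 19.69°; offset = 16.4·tan 19.69° = 5.869 m.
Summing the layer offsets gives 11.346 m.

11.3 m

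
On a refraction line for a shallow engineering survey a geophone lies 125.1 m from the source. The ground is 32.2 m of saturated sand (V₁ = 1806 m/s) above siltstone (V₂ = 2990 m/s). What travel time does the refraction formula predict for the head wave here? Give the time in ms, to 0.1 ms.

t = x/V₂ + 2h·√(V₂²−V₁²)/(V₁V₂).
√(V₂²−V₁²) = √(2990²−1806²) = 2383.0 m/s; delay term = 2·32.2·2383.0/(1806·2990) = 0.02842 s.
t = 125.1/2990 + 0.02842 = 0.07026 s.

70.3 ms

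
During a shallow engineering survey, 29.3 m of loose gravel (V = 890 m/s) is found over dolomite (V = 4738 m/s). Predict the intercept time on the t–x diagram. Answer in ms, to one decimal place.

tᵢ = 2h·√(V₂²−V₁²)/(V₁V₂).
√(V₂²−V₁²) = √(4738²−890²) = 4653.7 m/s.
tᵢ = 2·29.3·4653.7/(890·4738) = 0.06467 s.

64.7 ms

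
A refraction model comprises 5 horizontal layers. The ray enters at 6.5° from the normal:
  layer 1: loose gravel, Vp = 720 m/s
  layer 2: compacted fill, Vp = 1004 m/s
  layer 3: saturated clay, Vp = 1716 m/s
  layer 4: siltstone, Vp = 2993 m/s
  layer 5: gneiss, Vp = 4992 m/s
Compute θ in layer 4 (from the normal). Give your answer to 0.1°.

Snell's law across each interface conserves sin θ / V, so sin θ_4 = V_4·sin θ₁/V₁.
sin θ_4 = 2993 × sin 6.5° / 720 = 0.4706.
θ_4 = arcsin 0.4706 = 28.07°.

28.1°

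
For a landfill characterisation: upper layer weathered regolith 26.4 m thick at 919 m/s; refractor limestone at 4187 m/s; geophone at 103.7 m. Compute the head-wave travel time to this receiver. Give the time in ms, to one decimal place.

80.8 ms

θ_c = arcsin(V₁/V₂) = arcsin(919/4187) = 12.68°, cos θ_c = 0.9756.
Intercept time tᵢ = 2h cos θ_c / V₁ = 2·26.4·0.9756/919 = 0.05605 s.
t = x/V₂ + tᵢ = 103.7/4187 + 0.05605 = 0.08082 s.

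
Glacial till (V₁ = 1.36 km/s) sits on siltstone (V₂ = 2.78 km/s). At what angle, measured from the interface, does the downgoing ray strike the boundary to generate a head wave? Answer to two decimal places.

At critical incidence the refracted ray runs along the interface (θ₂ = 90°), so sin θ_c = V₁/V₂.
θ_c = arcsin(1.36/2.78) = arcsin 0.4892 = 29.29°.
Measured from the interface: 90° − 29.29° = 60.71°.

60.71°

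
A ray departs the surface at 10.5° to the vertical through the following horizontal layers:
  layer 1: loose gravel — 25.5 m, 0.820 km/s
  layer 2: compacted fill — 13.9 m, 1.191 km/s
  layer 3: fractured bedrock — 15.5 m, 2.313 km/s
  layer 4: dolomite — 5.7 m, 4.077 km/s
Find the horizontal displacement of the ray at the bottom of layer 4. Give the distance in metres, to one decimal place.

30.0 m

Ray parameter p = sin 10.5° / 0.820 km/s = 2.2224e-01 s/km.
Layer 1: θ = 10.50°; offset = 25.5·tan 10.50° = 4.726 m.
Layer 2: sin θ = p·1.191 = 0.2647 → θ = 15.35°; offset = 13.9·tan 15.35° = 3.815 m.
Layer 3: sin θ = p·2.313 = 0.5140 → θ = 30.93°; offset = 15.5·tan 30.93° = 9.289 m.
Layer 4: sin θ = p·4.077 = 0.9061 → θ = 64.97°; offset = 5.7·tan 64.97° = 12.205 m.
Summing the layer offsets gives 30.036 m.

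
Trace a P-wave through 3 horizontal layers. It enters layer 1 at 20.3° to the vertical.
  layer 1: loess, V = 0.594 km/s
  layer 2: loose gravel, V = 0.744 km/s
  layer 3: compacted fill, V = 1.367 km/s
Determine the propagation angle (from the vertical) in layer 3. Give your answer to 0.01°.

52.98°

Ray parameter p = sin 20.3° / 0.594 = 5.8407e-01 s/km.
sin θ_3 = p·V_3 = 5.8407e-01 × 1.367 = 0.7984.
θ_3 = arcsin 0.7984 = 52.98°.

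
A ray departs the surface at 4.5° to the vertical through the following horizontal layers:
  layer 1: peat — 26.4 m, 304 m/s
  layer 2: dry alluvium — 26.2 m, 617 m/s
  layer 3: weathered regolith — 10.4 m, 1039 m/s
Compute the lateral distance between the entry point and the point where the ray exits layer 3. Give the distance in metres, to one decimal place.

Apply Snell's law at each interface; in layer i the horizontal offset is hᵢ·tan θᵢ.
Layer 1: θ = 4.50°; offset = 26.4·tan 4.50° = 2.078 m.
Layer 2: sin θ = 617·sin 4.5°/304 = 0.1592, θ = 9.16°; offset = 26.2·tan 9.16° = 4.226 m.
Layer 3: sin θ = 1039·sin 4.5°/304 = 0.2682, θ = 15.55°; offset = 10.4·tan 15.55° = 2.895 m.
Σ offsets = 9.199 m.

9.2 m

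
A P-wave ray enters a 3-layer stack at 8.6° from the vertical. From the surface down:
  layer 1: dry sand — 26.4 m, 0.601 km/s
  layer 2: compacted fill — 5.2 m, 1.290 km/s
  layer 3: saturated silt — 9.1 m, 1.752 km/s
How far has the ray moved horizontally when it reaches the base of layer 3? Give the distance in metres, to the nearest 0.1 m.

Apply Snell's law at each interface; in layer i the horizontal offset is hᵢ·tan θᵢ.
Layer 1: θ = 8.60°; offset = 26.4·tan 8.60° = 3.993 m.
Layer 2: sin θ = 1.290·sin 8.6°/0.601 = 0.3210, θ = 18.72°; offset = 5.2·tan 18.72° = 1.762 m.
Layer 3: sin θ = 1.752·sin 8.6°/0.601 = 0.4359, θ = 25.84°; offset = 9.1·tan 25.84° = 4.408 m.
Σ offsets = 10.163 m.

10.2 m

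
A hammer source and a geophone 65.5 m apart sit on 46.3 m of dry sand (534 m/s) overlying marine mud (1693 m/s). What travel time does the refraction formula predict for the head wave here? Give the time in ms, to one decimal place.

θ_c = arcsin(V₁/V₂) = arcsin(534/1693) = 18.39°, cos θ_c = 0.9490.
Intercept time tᵢ = 2h cos θ_c / V₁ = 2·46.3·0.9490/534 = 0.16456 s.
t = x/V₂ + tᵢ = 65.5/1693 + 0.16456 = 0.20325 s.

203.2 ms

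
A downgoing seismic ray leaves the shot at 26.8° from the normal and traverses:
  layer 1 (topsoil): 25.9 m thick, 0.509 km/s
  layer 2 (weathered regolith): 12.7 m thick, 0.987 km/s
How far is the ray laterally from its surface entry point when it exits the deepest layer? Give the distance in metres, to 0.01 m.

Apply Snell's law at each interface; in layer i the horizontal offset is hᵢ·tan θᵢ.
Layer 1: θ = 26.80°; offset = 25.9·tan 26.80° = 13.0830 m.
Layer 2: sin θ = 0.987·sin 26.8°/0.509 = 0.8743, θ = 60.96°; offset = 12.7·tan 60.96° = 22.8753 m.
Σ offsets = 35.9583 m.

35.96 m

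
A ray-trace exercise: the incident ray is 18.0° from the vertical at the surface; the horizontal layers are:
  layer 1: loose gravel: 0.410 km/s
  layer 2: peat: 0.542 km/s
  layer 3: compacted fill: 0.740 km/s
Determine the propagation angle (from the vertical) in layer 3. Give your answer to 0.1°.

33.9°

Snell's law across each interface conserves sin θ / V, so sin θ_3 = V_3·sin θ₁/V₁.
sin θ_3 = 0.740 × sin 18.0° / 0.410 = 0.5577.
θ_3 = 33.90° from the vertical.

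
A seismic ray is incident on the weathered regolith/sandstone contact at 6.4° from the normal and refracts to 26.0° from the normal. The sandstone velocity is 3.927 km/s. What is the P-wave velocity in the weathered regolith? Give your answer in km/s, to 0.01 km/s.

1.00 km/s

sin 6.4° = 0.1115; sin 26.0° = 0.4384.
V₁ = V₂·(sin θ₁/sin θ₂) = 3.927·(0.1115/0.4384) = 1.00 km/s.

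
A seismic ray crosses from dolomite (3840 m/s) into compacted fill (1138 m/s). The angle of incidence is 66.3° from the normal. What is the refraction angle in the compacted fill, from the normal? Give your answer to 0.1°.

sin θ₁/V₁ = sin θ₂/V₂ ⇒ sin θ₂ = 1138·sin 66.3°/3840 = 1138·0.9157/3840 = 0.2714.
θ₂ = arcsin 0.2714 = 15.75° from the normal.

15.7°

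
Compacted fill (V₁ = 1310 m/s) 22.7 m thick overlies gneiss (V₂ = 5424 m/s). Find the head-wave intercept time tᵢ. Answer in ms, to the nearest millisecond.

θ_c = arcsin(V₁/V₂) = arcsin(1310/5424) = 13.98°; cos θ_c = 0.9704.
tᵢ = 2h·cos θ_c / V₁ = 2·22.7·0.9704 / 1310 = 0.03363 s.

34 ms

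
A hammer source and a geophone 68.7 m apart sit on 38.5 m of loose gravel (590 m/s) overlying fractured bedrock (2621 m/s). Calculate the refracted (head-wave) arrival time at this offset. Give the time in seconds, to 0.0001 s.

θ_c = arcsin(V₁/V₂) = arcsin(590/2621) = 13.01°, cos θ_c = 0.9743.
Intercept time tᵢ = 2h cos θ_c / V₁ = 2·38.5·0.9743/590 = 0.12716 s.
t = x/V₂ + tᵢ = 68.7/2621 + 0.12716 = 0.15337 s.

0.1534 s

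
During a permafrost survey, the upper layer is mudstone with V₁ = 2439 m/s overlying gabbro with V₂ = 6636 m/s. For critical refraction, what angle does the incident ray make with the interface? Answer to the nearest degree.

68°

At critical incidence the refracted ray runs along the interface (θ₂ = 90°), so sin θ_c = V₁/V₂.
θ_c = arcsin(2439/6636) = arcsin 0.3675 = 21.56°.
Measured from the interface: 90° − 21.56° = 68.44°.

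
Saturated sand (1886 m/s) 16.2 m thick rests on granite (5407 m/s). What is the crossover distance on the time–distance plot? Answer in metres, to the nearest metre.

x_cross = 2h·√((V₂+V₁)/(V₂−V₁)).
(V₂+V₁)/(V₂−V₁) = (5407+1886)/(5407−1886) = 2.0713; √ = 1.4392.
x_cross = 2·16.2·1.4392 = 46.63 m.

47 m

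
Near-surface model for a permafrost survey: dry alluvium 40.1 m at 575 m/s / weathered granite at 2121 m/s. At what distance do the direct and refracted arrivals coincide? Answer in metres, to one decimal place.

x_cross = 2h·√((V₂+V₁)/(V₂−V₁)).
(V₂+V₁)/(V₂−V₁) = (2121+575)/(2121−575) = 1.7439; √ = 1.3206.
x_cross = 2·40.1·1.3206 = 105.91 m.

105.9 m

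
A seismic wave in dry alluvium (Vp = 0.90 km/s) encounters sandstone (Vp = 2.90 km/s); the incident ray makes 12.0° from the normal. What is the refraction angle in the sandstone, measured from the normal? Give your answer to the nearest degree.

42°

sin θ₁/V₁ = sin θ₂/V₂ ⇒ sin θ₂ = 2.90·sin 12.0°/0.90 = 2.90·0.2079/0.90 = 0.6699.
θ₂ = arcsin 0.6699 = 42.06° from the normal.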